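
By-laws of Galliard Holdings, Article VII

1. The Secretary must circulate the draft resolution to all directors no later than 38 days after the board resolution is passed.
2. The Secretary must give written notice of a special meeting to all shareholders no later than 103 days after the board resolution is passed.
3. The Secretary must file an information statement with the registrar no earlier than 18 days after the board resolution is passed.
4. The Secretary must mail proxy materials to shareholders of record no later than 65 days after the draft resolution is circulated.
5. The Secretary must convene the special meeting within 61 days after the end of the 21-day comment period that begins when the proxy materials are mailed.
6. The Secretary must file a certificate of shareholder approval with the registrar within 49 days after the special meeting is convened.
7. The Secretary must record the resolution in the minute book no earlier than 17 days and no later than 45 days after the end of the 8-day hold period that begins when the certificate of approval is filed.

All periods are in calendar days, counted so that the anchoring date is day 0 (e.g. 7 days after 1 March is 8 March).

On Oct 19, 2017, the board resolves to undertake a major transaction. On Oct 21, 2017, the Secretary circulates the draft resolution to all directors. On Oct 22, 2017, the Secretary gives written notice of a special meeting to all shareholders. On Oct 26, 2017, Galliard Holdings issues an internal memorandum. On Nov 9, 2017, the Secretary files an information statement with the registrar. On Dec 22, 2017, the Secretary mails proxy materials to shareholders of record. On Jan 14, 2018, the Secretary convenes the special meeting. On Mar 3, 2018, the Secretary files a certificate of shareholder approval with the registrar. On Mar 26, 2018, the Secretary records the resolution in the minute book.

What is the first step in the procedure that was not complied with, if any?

Step 7

(1) due by Oct 19, 2017 + 38 days = Nov 26, 2017; done Oct 21, 2017 — timely.
(2) due by Oct 19, 2017 + 103 days = Jan 30, 2018; done Oct 22, 2017 — timely.
(3) permitted from Oct 19, 2017 + 18 days = Nov 6, 2017 onward; Nov 9, 2017 is on or after that date.
(4) due by Oct 21, 2017 + 65 days = Dec 25, 2017; done Dec 22, 2017 — timely.
(5) due by Jan 12, 2018 + 61 days = Mar 14, 2018; Jan 14, 2018 is within that limit.
(6) due by Jan 14, 2018 + 49 days = Mar 4, 2018; completed Mar 3, 2018, before the deadline.
(7) the permitted window runs from Mar 11, 2018 + 17 = Mar 28, 2018 to Mar 11, 2018 + 45 = Apr 25, 2018; done Mar 26, 2018 — 2 days before the window opened.
The procedure was therefore not followed at step 7.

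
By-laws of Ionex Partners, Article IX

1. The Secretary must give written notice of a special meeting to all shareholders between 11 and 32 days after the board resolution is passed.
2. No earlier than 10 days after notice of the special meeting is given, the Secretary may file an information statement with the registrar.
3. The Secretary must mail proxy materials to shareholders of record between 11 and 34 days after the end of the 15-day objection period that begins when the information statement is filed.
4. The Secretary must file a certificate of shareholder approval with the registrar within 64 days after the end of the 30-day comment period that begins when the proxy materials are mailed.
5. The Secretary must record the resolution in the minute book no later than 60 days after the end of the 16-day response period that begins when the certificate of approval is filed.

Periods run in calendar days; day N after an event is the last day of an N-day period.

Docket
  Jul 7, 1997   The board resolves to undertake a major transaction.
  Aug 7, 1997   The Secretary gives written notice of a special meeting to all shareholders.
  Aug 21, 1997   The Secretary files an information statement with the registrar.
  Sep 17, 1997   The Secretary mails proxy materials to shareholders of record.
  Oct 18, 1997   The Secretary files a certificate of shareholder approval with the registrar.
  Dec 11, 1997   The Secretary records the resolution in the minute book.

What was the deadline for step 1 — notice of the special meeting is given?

Aug 8, 1997

Step 1 runs from Jul 7, 1997, when the board resolution is passed. The window is 11–32 days after Jul 7, 1997; it closes on Aug 8, 1997.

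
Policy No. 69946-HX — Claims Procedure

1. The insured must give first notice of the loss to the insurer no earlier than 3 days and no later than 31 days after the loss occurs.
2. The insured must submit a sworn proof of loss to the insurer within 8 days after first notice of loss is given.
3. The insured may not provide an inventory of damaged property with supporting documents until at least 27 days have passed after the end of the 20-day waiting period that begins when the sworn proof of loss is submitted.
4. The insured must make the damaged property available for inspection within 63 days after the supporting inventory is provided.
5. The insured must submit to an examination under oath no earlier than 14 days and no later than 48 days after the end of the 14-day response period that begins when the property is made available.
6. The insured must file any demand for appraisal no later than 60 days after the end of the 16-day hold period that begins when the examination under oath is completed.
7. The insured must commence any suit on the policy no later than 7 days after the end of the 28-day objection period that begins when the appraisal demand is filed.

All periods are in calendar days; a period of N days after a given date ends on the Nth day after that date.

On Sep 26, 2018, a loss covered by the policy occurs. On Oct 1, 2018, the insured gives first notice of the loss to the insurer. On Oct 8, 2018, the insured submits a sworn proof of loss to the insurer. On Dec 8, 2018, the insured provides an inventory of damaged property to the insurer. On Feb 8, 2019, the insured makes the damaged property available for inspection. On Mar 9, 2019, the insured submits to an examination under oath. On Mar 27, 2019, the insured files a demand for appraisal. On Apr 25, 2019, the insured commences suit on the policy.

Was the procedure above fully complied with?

Step 1: the window is 3–31 days after Sep 26, 2018 (when the loss occurs), so Sep 29, 2018 through Oct 27, 2018; done Oct 1, 2018 — within the window.
Step 2: 8 days after Oct 1, 2018 (when first notice of loss is given) is Oct 9, 2018; completed Oct 8, 2018, before the deadline.
Step 3: the earliest permitted date is 27 days after Oct 28, 2018 (end of the 20-day waiting period, which began when the sworn proof of loss is submitted on Oct 8, 2018), i.e. Nov 24, 2018; Dec 8, 2018 is on or after that date.
Step 4: 63 days after Dec 8, 2018 (when the supporting inventory is provided) is Feb 9, 2019; completed Feb 8, 2019, before the deadline.
Step 5: the window is 14–48 days after Feb 22, 2019 (end of the 14-day response period, which began when the property is made available on Feb 8, 2019), so Mar 8, 2019 through Apr 11, 2019; Mar 9, 2019 falls inside that range.
Step 6: 60 days after Mar 25, 2019 (end of the 16-day hold period, which began when the examination under oath is completed on Mar 9, 2019) is May 24, 2019; done Mar 27, 2019 — timely.
Step 7: 7 days after Apr 24, 2019 (end of the 28-day objection period, which began when the appraisal demand is filed on Mar 27, 2019) is May 1, 2019; Apr 25, 2019 is within that limit.

Yes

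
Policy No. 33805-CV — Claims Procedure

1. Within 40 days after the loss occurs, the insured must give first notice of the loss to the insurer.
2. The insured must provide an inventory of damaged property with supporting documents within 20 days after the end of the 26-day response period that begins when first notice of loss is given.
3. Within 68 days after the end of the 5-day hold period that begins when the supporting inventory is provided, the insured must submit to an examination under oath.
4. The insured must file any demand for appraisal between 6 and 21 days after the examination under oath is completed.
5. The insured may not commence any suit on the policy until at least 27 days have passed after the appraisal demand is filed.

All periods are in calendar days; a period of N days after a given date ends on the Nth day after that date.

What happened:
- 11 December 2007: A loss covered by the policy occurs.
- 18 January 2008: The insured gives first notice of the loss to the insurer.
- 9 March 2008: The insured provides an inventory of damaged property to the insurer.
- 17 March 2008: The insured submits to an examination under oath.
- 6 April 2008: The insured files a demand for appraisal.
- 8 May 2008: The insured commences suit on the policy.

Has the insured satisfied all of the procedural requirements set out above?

No

Step 1 — counting 40 days from 11 December 2007 (when the loss occurs) gives a deadline of 20 January 2008; completed 18 January 2008, before the deadline.
Step 2 — counting 20 days from 13 February 2008 (end of the 26-day response period, which began when first notice of loss is given on 18 January 2008) gives a deadline of 4 March 2008; not done until 9 March 2008, 5 days after the deadline.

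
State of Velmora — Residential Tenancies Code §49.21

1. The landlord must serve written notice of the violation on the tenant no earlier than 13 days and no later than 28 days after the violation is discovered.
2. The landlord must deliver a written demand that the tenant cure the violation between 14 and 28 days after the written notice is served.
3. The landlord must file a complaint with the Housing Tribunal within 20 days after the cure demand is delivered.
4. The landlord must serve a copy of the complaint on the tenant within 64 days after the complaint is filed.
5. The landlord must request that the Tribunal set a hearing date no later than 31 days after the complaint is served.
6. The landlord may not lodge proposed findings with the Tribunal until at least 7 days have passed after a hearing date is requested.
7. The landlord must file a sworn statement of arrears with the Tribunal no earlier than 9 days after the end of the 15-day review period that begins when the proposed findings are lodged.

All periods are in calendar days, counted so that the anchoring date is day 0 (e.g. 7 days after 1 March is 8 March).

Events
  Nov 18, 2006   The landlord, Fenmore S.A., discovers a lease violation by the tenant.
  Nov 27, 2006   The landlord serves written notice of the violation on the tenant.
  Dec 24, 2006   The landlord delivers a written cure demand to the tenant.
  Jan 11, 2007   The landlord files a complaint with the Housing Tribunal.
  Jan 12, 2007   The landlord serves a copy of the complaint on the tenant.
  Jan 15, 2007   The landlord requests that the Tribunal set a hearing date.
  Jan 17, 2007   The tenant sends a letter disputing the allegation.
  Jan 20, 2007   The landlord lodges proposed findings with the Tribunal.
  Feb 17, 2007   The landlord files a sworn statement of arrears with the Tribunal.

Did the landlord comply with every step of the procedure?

(1) the permitted window runs from Nov 18, 2006 + 13 = Dec 1, 2006 to Nov 18, 2006 + 28 = Dec 16, 2006; done Nov 27, 2006 — 4 days before the window opened.
The analysis stops there.

No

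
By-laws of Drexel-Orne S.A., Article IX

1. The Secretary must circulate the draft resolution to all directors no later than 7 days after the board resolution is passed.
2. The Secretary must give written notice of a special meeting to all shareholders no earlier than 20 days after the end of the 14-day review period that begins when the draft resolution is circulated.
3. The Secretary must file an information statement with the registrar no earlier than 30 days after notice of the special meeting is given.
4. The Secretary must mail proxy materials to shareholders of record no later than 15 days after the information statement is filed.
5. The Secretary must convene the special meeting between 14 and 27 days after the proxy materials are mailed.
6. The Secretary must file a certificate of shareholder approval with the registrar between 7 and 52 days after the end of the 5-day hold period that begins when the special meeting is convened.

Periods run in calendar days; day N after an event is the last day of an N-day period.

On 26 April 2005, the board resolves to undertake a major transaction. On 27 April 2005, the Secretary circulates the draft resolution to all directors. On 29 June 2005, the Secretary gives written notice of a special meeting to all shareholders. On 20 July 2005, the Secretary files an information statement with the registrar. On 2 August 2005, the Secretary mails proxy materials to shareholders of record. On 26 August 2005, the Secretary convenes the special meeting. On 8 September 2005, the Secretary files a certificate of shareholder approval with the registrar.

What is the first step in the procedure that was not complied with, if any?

Step 3

Step 1: 7 days after 26 April 2005 (when the board resolution is passed) is 3 May 2005; completed 27 April 2005, before the deadline.
Step 2: the earliest permitted date is 20 days after 11 May 2005 (end of the 14-day review period, which began when the draft resolution is circulated on 27 April 2005), i.e. 31 May 2005; done 29 June 2005, after the minimum wait.
Step 3: the earliest permitted date is 30 days after 29 June 2005 (when notice of the special meeting is given), i.e. 29 July 2005; done 20 July 2005 — 9 days too early.
The analysis stops there.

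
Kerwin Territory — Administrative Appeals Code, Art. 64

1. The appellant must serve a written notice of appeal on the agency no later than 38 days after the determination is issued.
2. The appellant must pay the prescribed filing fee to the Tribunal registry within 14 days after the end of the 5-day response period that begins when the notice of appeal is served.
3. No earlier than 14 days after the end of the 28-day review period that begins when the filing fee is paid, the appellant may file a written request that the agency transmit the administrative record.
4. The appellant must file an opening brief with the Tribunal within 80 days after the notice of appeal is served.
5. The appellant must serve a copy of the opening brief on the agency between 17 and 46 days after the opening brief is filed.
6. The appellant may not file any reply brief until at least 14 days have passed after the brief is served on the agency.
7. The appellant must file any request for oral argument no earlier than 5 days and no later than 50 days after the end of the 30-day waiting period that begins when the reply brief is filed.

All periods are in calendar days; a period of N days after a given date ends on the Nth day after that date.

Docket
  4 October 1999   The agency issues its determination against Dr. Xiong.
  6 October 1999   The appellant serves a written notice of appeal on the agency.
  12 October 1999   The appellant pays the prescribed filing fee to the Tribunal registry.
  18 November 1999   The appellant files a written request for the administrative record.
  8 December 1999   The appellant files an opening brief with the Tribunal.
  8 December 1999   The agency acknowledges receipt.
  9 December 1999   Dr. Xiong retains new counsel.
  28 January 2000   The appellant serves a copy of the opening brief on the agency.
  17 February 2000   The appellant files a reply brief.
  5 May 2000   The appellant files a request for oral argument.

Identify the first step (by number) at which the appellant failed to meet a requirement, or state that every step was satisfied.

Step 3

(1) due by 4 October 1999 + 38 days = 11 November 1999; completed 6 October 1999, before the deadline.
(2) due by 11 October 1999 + 14 days = 25 October 1999; done 12 October 1999 — timely.
(3) permitted from 9 November 1999 + 14 days = 23 November 1999 onward; acted on 18 November 1999, 5 days prematurely.
No need to go further; step 3 was not satisfied.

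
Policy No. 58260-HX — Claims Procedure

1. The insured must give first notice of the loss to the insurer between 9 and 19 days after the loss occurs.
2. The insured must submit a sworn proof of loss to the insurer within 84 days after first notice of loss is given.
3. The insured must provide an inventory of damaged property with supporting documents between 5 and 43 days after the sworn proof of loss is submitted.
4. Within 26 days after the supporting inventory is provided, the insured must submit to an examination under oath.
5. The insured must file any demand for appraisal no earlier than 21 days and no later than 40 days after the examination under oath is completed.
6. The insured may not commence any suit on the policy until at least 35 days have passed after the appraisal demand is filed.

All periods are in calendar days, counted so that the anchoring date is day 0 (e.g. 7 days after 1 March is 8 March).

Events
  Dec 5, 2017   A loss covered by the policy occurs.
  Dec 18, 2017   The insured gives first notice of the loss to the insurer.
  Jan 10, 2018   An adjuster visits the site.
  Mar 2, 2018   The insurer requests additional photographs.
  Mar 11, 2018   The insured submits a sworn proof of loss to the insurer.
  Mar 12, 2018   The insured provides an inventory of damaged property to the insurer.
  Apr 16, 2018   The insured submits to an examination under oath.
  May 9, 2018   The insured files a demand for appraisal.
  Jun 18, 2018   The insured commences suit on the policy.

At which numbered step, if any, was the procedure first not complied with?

Step 3

Step 1 — 9 and 19 days from Dec 5, 2017 (when the loss occurs) are Dec 14, 2017 and Dec 24, 2017 respectively; done Dec 18, 2017, which is between those dates.
Step 2 — counting 84 days from Dec 18, 2017 (when first notice of loss is given) gives a deadline of Mar 12, 2018; done Mar 11, 2018 — timely.
Step 3 — 5 and 43 days from Mar 11, 2018 (when the sworn proof of loss is submitted) are Mar 16, 2018 and Apr 23, 2018 respectively; done Mar 12, 2018 — 4 days before the window opened.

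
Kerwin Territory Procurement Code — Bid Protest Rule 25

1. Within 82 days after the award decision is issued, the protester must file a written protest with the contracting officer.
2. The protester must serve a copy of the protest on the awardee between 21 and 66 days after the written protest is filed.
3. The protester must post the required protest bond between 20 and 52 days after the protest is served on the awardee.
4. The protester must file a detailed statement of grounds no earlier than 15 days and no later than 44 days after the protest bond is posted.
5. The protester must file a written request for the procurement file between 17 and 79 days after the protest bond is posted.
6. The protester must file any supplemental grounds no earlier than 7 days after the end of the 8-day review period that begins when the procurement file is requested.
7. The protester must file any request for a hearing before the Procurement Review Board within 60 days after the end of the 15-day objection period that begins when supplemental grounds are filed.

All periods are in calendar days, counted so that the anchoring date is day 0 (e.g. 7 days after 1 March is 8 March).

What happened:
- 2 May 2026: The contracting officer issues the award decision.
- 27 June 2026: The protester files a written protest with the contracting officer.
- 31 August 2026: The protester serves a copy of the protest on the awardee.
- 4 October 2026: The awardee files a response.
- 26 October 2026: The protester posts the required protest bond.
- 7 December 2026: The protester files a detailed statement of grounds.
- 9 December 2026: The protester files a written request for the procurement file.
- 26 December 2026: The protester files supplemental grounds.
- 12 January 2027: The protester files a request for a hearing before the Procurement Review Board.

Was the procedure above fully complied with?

No

Step 1: 82 days after 2 May 2026 (when the award decision is issued) is 23 July 2026; completed 27 June 2026, before the deadline.
Step 2: the window is 21–66 days after 27 June 2026 (when the written protest is filed), so 18 July 2026 through 1 September 2026; done 31 August 2026, which is between those dates.
Step 3: the window is 20–52 days after 31 August 2026 (when the protest is served on the awardee), so 20 September 2026 through 22 October 2026; done 26 October 2026 — 4 days after the window closed.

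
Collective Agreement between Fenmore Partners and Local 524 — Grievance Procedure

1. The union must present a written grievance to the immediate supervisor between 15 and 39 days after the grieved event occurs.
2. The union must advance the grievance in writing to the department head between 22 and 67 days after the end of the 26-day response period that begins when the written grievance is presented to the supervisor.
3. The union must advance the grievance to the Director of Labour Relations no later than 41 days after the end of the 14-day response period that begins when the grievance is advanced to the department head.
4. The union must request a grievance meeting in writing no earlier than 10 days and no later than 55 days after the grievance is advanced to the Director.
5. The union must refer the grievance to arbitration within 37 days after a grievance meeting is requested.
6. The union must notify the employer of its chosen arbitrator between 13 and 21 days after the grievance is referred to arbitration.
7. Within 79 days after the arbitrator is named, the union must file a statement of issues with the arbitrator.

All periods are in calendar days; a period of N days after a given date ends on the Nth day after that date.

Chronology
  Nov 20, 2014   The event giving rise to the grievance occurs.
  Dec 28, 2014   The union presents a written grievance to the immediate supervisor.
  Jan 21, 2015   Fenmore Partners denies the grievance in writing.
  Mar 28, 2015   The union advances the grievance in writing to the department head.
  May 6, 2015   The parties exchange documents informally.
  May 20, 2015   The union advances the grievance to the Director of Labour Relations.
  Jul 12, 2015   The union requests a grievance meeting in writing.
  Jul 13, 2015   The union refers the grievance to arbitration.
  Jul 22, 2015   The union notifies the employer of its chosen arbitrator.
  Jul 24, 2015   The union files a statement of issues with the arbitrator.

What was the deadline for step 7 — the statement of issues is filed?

Step 7 runs from Jul 22, 2015, when the arbitrator is named. 79 days after Jul 22, 2015 is Oct 9, 2015.

Oct 9, 2015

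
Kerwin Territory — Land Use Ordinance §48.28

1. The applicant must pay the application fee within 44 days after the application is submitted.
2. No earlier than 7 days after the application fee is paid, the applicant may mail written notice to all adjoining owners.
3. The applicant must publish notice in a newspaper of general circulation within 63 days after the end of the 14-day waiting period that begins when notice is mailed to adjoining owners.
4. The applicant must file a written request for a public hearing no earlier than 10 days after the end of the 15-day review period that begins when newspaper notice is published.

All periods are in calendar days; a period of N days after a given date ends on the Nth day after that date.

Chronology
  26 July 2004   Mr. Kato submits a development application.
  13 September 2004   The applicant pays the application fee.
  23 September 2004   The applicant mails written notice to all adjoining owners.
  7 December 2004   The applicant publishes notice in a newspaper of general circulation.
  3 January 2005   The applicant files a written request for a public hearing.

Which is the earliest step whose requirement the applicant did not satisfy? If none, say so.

Step 1

Step 1 — counting 44 days from 26 July 2004 (when the application is submitted) gives a deadline of 8 September 2004; done 13 September 2004 — 5 days late.
That is the first point of non-compliance.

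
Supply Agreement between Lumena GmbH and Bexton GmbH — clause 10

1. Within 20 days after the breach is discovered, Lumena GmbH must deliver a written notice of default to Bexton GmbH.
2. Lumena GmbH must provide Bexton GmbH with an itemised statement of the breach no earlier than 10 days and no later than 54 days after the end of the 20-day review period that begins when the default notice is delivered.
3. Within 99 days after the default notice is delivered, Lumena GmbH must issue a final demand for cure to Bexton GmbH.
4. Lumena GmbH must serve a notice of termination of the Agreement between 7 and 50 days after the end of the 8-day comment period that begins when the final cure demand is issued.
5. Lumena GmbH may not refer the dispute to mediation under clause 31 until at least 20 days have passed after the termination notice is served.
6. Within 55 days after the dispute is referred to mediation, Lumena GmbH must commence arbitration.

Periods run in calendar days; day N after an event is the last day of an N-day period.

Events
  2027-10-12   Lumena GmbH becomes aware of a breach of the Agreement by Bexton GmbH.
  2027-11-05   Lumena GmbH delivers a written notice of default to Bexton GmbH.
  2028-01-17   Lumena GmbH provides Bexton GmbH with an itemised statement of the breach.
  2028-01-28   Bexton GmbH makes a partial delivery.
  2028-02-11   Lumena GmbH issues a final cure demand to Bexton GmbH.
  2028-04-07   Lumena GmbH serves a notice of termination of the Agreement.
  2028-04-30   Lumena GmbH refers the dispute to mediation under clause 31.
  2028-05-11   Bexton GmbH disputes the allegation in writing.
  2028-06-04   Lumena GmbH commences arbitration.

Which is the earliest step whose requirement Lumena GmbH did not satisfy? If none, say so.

Step 1

(1) due by 2027-10-12 + 20 days = 2027-11-01; not done until 2027-11-05, 4 days after the deadline.
The analysis stops there.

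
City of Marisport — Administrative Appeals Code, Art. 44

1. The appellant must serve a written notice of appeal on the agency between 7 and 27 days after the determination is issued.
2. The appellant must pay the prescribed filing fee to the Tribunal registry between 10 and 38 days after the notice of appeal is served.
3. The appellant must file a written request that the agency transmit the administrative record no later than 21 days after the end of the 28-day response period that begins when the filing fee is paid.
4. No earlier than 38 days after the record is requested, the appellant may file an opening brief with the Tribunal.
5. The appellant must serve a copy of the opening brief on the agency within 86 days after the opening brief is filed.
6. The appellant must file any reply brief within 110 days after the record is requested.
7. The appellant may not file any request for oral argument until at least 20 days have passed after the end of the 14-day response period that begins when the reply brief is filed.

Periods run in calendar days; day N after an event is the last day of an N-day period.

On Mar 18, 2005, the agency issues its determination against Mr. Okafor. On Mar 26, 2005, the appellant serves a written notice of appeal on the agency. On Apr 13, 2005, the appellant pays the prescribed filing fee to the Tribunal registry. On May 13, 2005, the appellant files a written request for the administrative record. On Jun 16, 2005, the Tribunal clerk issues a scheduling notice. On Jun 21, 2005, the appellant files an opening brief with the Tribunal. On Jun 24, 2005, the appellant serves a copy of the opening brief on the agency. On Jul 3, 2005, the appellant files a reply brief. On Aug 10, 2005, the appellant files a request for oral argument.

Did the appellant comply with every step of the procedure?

Yes

Step 1 — 7 and 27 days from Mar 18, 2005 (when the determination is issued) are Mar 25, 2005 and Apr 14, 2005 respectively; done Mar 26, 2005 — within the window.
Step 2 — 10 and 38 days from Mar 26, 2005 (when the notice of appeal is served) are Apr 5, 2005 and May 3, 2005 respectively; done Apr 13, 2005 — within the window.
Step 3 — counting 21 days from May 11, 2005 (end of the 28-day response period, which began when the filing fee is paid on Apr 13, 2005) gives a deadline of Jun 1, 2005; completed May 13, 2005, before the deadline.
Step 4 — must wait 38 days from May 13, 2005 (when the record is requested), so not before Jun 20, 2005; Jun 21, 2005 is on or after that date.
Step 5 — counting 86 days from Jun 21, 2005 (when the opening brief is filed) gives a deadline of Sep 15, 2005; Jun 24, 2005 is within that limit.
Step 6 — counting 110 days from May 13, 2005 (when the record is requested) gives a deadline of Aug 31, 2005; completed Jul 3, 2005, before the deadline.
Step 7 — must wait 20 days from Jul 17, 2005 (end of the 14-day response period, which began when the reply brief is filed on Jul 3, 2005), so not before Aug 6, 2005; done Aug 10, 2005 — permitted.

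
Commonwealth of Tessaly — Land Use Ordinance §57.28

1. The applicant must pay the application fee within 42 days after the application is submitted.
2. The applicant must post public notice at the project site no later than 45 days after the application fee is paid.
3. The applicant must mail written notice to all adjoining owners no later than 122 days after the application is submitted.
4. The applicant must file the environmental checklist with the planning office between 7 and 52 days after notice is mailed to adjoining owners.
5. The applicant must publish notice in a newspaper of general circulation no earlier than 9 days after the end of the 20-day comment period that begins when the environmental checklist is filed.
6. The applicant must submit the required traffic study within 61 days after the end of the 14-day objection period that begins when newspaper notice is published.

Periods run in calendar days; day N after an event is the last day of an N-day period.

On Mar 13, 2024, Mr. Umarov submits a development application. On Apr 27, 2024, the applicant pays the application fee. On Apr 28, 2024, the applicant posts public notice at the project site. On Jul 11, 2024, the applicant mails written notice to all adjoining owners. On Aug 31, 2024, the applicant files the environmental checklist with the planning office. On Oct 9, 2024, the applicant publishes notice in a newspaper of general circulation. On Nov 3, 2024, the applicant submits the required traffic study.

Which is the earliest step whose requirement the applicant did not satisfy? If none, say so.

Step 1

Step 1 — counting 42 days from Mar 13, 2024 (when the application is submitted) gives a deadline of Apr 24, 2024; not done until Apr 27, 2024, 3 days after the deadline.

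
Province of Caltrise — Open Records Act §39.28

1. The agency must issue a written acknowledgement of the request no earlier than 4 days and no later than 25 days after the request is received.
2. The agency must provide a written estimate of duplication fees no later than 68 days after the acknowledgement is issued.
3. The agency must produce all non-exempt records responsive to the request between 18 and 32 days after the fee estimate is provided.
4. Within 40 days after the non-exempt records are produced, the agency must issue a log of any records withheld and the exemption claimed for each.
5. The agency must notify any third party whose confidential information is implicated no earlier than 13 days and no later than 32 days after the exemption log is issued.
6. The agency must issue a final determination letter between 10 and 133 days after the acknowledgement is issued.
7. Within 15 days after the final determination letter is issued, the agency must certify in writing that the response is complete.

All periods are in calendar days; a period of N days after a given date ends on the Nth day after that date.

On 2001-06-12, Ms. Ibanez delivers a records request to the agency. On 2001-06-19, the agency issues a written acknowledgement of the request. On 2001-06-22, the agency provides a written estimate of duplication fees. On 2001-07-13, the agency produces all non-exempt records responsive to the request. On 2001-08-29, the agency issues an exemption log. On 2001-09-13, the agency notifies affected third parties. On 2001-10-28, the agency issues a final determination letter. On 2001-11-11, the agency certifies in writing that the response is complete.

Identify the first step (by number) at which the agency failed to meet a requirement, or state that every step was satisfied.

Step 1: the window is 4–25 days after 2001-06-12 (when the request is received), so 2001-06-16 through 2001-07-07; 2001-06-19 falls inside that range.
Step 2: 68 days after 2001-06-19 (when the acknowledgement is issued) is 2001-08-26; completed 2001-06-22, before the deadline.
Step 3: the window is 18–32 days after 2001-06-22 (when the fee estimate is provided), so 2001-07-10 through 2001-07-24; done 2001-07-13 — within the window.
Step 4: 40 days after 2001-07-13 (when the non-exempt records are produced) is 2001-08-22; not done until 2001-08-29, 7 days after the deadline.
No need to go further; step 4 was not satisfied.

Step 4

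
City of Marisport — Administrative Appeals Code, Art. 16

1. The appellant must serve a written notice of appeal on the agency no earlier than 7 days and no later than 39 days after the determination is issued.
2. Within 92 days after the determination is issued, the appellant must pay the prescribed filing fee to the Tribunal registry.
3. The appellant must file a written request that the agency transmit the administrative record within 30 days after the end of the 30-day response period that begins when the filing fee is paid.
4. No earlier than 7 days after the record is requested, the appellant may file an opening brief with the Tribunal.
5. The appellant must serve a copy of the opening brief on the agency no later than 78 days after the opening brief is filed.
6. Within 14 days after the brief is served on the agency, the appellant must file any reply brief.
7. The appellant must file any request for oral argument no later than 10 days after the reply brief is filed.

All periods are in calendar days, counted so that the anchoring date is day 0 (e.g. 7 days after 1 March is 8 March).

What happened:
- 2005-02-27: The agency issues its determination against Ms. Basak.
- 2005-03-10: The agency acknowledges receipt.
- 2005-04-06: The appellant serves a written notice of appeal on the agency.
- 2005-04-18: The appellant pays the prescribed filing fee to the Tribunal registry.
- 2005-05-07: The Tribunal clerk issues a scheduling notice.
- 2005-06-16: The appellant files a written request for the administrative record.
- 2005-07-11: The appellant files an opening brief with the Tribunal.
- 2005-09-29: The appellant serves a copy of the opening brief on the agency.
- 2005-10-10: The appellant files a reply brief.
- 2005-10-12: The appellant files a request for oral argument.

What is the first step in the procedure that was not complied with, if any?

Step 5

(1) the permitted window runs from 2005-02-27 + 7 = 2005-03-06 to 2005-02-27 + 39 = 2005-04-07; 2005-04-06 falls inside that range.
(2) due by 2005-02-27 + 92 days = 2005-05-30; done 2005-04-18 — timely.
(3) due by 2005-05-18 + 30 days = 2005-06-17; completed 2005-06-16, before the deadline.
(4) permitted from 2005-06-16 + 7 days = 2005-06-23 onward; done 2005-07-11 — permitted.
(5) due by 2005-07-11 + 78 days = 2005-09-27; not done until 2005-09-29, 2 days after the deadline.
The procedure was therefore not followed at step 5.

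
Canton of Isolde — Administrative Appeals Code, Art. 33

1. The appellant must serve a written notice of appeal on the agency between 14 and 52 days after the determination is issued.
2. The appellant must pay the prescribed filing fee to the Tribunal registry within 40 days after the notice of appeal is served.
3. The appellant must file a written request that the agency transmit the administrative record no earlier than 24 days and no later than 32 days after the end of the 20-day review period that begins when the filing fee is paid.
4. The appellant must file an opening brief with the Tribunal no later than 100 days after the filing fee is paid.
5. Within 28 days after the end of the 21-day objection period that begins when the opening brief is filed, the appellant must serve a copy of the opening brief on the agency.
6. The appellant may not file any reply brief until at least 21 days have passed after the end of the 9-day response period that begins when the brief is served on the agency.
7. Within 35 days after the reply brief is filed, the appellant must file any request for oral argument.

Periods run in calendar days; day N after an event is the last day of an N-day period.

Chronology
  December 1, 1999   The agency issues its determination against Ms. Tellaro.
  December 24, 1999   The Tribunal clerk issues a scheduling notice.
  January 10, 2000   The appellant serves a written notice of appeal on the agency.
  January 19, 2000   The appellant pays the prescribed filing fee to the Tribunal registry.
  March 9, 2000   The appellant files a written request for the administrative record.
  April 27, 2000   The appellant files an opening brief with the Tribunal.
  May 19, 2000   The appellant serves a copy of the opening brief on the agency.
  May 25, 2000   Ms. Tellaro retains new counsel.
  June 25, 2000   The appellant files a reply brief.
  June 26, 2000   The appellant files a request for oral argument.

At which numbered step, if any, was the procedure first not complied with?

(1) the permitted window runs from December 1, 1999 + 14 = December 15, 1999 to December 1, 1999 + 52 = January 22, 2000; January 10, 2000 falls inside that range.
(2) due by January 10, 2000 + 40 days = February 19, 2000; completed January 19, 2000, before the deadline.
(3) the permitted window runs from February 8, 2000 + 24 = March 3, 2000 to February 8, 2000 + 32 = March 11, 2000; done March 9, 2000, which is between those dates.
(4) due by January 19, 2000 + 100 days = April 28, 2000; April 27, 2000 is within that limit.
(5) due by May 18, 2000 + 28 days = June 15, 2000; completed May 19, 2000, before the deadline.
(6) permitted from May 28, 2000 + 21 days = June 18, 2000 onward; June 25, 2000 is on or after that date.
(7) due by June 25, 2000 + 35 days = July 30, 2000; June 26, 2000 is within that limit.

None — every step was satisfied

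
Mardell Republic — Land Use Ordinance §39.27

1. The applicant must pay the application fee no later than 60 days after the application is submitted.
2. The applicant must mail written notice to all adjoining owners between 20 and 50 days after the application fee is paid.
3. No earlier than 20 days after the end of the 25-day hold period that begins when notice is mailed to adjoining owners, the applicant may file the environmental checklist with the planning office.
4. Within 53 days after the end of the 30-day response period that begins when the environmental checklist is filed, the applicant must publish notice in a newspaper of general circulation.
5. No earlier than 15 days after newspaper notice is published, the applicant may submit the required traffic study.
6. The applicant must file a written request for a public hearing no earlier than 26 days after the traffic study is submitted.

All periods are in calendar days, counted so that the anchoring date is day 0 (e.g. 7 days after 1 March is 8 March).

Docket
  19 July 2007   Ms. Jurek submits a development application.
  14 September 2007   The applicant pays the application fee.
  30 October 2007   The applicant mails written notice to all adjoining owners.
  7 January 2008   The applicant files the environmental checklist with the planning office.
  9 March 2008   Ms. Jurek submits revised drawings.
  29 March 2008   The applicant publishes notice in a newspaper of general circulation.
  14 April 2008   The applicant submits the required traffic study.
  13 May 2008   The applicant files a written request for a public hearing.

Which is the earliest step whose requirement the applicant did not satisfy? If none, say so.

None — every step was satisfied

(1) due by 19 July 2007 + 60 days = 17 September 2007; 14 September 2007 is within that limit.
(2) the permitted window runs from 14 September 2007 + 20 = 4 October 2007 to 14 September 2007 + 50 = 3 November 2007; done 30 October 2007 — within the window.
(3) permitted from 24 November 2007 + 20 days = 14 December 2007 onward; done 7 January 2008 — permitted.
(4) due by 6 February 2008 + 53 days = 30 March 2008; 29 March 2008 is within that limit.
(5) permitted from 29 March 2008 + 15 days = 13 April 2008 onward; done 14 April 2008, after the minimum wait.
(6) permitted from 14 April 2008 + 26 days = 10 May 2008 onward; done 13 May 2008, after the minimum wait.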